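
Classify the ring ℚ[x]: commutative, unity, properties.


Polynomial ring over ℚ (an integral domain) is a commutative integral domain with unity 1
Commutative: Yes
Integral domain: Yes
Has unity: Yes

ℚ[x]: Commutative=Yes, Unity=Yes


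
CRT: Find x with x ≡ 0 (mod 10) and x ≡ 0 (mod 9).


m₁ = 10, m₂ = 9, gcd = 1, so CRT applies. M = m₁·m₂ = 90
Let M₁ = M/m₁ = 9, M₂ = M/m₂ = 10
Find y₁ ≡ M₁⁻¹ (mod m₁): 9⁻¹ ≡ 9 (mod 10)
Find y₂ ≡ M₂⁻¹ (mod m₂): 10⁻¹ ≡ 1 (mod 9)
x = a₁·M₁·y₁ + a₂·M₂·y₂ = 0·9·9 + 0·10·1 = 0
Reduce mod 90: x ≡ 0
Check: 0 mod 10 = 0 ✓, 0 mod 9 = 0 ✓

x ≡ 0 (mod 90)


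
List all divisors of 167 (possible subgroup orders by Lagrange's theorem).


Lagrange's theorem: |H| divides |G|
|G| = 167
Divisors of 167: 1, 167

Possible subgroup orders: {1, 167}


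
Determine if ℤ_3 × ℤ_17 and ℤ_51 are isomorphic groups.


Comparing ℤ_3 × ℤ_17 and ℤ_51:
gcd(3,17) = 1, so ℤ_3 × ℤ_17 ≅ ℤ_51 (CRT)

Yes, ℤ_3 × ℤ_17 ≅ ℤ_51


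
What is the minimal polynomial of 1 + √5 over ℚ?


Let α = 1 + √5. Then α - 1 = √5, so (α - 1)² = 5, giving α² - 2α - 4 = 0. Degree 2 and α ∉ ℚ, so this is the minimal polynomial.

Minimal polynomial: x² - 2x - 4


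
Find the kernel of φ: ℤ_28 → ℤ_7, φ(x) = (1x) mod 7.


Kernel = preimage of identity
ker(φ) = {x ∈ ℤ_28 : 1x ≡ 0 (mod 7)}. Since 7 | 28, φ is well-defined. The kernel is the cyclic subgroup ⟨7⟩ of ℤ_28 (order 4), i.e. {0, 7, 14, 21}

ker(φ) = {0, 7, 14, 21}


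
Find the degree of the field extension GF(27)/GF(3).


GF(27) = GF(3^3), so the extension degree is 3

[GF(27)/GF(3)] = 3


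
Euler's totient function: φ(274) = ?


Factor n: 274 = 2 × 137
φ(n) = n · ∏(1 - 1/p) over distinct primes p | n
φ(274) = 274 · (1 - 1/2) · (1 - 1/137) = 136

φ(274) = 136


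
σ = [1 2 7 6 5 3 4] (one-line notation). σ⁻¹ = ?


To find σ⁻¹, swap domain and range:
σ(1) = 1 → σ⁻¹(1) = 1
σ(2) = 2 → σ⁻¹(2) = 2
σ(3) = 7 → σ⁻¹(7) = 3
σ(4) = 6 → σ⁻¹(6) = 4
σ(5) = 5 → σ⁻¹(5) = 5
σ(6) = 3 → σ⁻¹(3) = 6
σ(7) = 4 → σ⁻¹(4) = 7

σ⁻¹ = [1 2 6 7 5 4 3]


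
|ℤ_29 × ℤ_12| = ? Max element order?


|ℤ_29 × ℤ_12| = 29 × 12 = 348
Max element order = lcm(29,12) = 348
Cyclic? Yes (gcd=1)

|ℤ_29×ℤ_12| = 348, max element order = 348


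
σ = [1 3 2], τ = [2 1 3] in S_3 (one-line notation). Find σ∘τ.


σ∘τ: apply τ first, then σ
1 →τ 2 →σ 3
2 →τ 1 →σ 1
3 →τ 3 →σ 2

σ∘τ = [3 1 2]


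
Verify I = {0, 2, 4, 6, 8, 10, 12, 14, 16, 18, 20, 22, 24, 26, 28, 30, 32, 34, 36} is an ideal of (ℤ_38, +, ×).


Check ideal conditions for I = {0, 2, 4, 6, 8, 10, 12, 14, 16, 18, 20, 22, 24, 26, 28, 30, 32, 34, 36} in ℤ_38:
(1) I is an additive subgroup? Yes
(2) For r ∈ ℤ_38 and a ∈ I: r·a ∈ I? Yes

Yes, I is an ideal of ℤ_38


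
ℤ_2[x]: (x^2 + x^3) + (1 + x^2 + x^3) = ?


Add coefficients mod 2:
x^0: 0 + 1 = 1 (mod 2)
x^1: 0 + 0 = 0 (mod 2)
x^2: 1 + 1 = 0 (mod 2)
x^3: 1 + 1 = 0 (mod 2)
Result: 1

f + g = 1


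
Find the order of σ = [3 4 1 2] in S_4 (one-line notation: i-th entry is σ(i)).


Cycle decomposition: (1 3) (2 4)
Cycle lengths: 2, 2
Order = lcm(2, 2) = 2

ord(σ) = 2


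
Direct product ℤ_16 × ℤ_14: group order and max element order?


|ℤ_16 × ℤ_14| = 16 × 14 = 224
Max element order = lcm(16,14) = 112
Cyclic? No (gcd=2)

|ℤ_16×ℤ_14| = 224, max element order = 112


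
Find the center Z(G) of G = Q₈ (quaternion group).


Z(G) = {g ∈ G | gx = xg for all x ∈ G}
In Q₈ = {±1, ±i, ±j, ±k}, only ±1 commute with every element

Z(Q₈ (quaternion group)) = {1, -1}


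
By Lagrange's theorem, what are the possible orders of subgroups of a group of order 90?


Lagrange's theorem: |H| divides |G|
|G| = 90
Divisors of 90: 1, 2, 3, 5, 6, 9, 10, 15, 18, 30, 45, 90

Possible subgroup orders: {1, 2, 3, 5, 6, 9, 10, 15, 18, 30, 45, 90}


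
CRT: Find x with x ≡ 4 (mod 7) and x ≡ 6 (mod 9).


m₁ = 7, m₂ = 9, gcd = 1, so CRT applies. M = m₁·m₂ = 63
Let M₁ = M/m₁ = 9, M₂ = M/m₂ = 7
Find y₁ ≡ M₁⁻¹ (mod m₁): 9⁻¹ ≡ 4 (mod 7)
Find y₂ ≡ M₂⁻¹ (mod m₂): 7⁻¹ ≡ 4 (mod 9)
x = a₁·M₁·y₁ + a₂·M₂·y₂ = 4·9·4 + 6·7·4 = 312
Reduce mod 63: x ≡ 60
Check: 60 mod 7 = 4 ✓, 60 mod 9 = 6 ✓

x ≡ 60 (mod 63)


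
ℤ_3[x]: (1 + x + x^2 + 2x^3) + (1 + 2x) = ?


Add coefficients mod 3:
x^0: 1 + 1 = 2 (mod 3)
x^1: 1 + 2 = 0 (mod 3)
x^2: 1 + 0 = 1 (mod 3)
x^3: 2 + 0 = 2 (mod 3)
Result: 2 + x^2 + 2x^3

f + g = 2 + x^2 + 2x^3


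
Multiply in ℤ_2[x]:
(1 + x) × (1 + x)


Expand and collect like terms; reduce coefficients mod 2:
x^0: 1·1 = 1 ≡ 1 (mod 2)
x^1: 1·1 + 1·1 = 2 ≡ 0 (mod 2)
x^2: 1·1 = 1 ≡ 1 (mod 2)
Result: 1 + x^2

f · g = 1 + x^2


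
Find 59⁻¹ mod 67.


Use the extended Euclidean algorithm to write 1 = 59·s + 67·t; then s mod 67 is the inverse.
Euclidean algorithm:
  59 = 0·67 + 59
  67 = 1·59 + 8
  59 = 7·8 + 3
  8 = 2·3 + 2
  3 = 1·2 + 1
  2 = 2·1 + 0
gcd(59,67) = 1
Back-substitution gives: 59·(25) + 67·(-22) = 1
So 59⁻¹ ≡ 25 ≡ 25 (mod 67)
Check: 59 × 25 = 1475 ≡ 1 (mod 67) ✓

59⁻¹ ≡ 25 (mod 67)


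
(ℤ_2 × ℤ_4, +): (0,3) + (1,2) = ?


Operation: componentwise addition mod (2, 4)
(0,3) + (1,2) = ((a₁+b₁) mod 2, (a₂+b₂) mod 4) with a = (0,3), b = (1,2)

(0,3) + (1,2) = (1,1)


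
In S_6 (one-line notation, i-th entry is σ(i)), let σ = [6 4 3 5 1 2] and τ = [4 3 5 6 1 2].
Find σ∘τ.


σ∘τ: apply τ first, then σ
1 →τ 4 →σ 5
2 →τ 3 →σ 3
3 →τ 5 →σ 1
4 →τ 6 →σ 2
5 →τ 1 →σ 6
6 →τ 2 →σ 4

σ∘τ = [5 3 1 2 6 4]


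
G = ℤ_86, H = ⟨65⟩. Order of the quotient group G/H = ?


|⟨65⟩| = n / gcd(65, 86) = 86 / 1 = 86
H is normal (ℤ_86 is abelian).
|G/H| = |G| / |H| = 86 / 86 = 1

|G/H| = 1


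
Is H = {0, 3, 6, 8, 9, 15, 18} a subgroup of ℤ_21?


Subgroup test for H = {0, 3, 6, 8, 9, 15, 18} in (ℤ_21, +):
(1) 0 ∈ H? Yes
(2) Closure: for all a,b ∈ H, (a+b) mod 21 ∈ H? No  [counterexample: 3 + 8 = 11 ∉ H]
(3) Inverses: for all a ∈ H, -a mod 21 ∈ H? No

No, H is not a subgroup of ℤ_21


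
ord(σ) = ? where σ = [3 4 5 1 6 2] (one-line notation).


Cycle decomposition: (1 3 5 6 2 4)
Cycle lengths: 6
Order = lcm(6) = 6

ord(σ) = 6


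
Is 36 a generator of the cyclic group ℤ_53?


g generates ℤ_n iff gcd(g, n) = 1
gcd(36, 53) = 1
Since gcd = 1, 36 is a generator.

Yes, 36 generates ℤ_53


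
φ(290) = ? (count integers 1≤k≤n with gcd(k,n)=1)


Factor n: 290 = 2 × 5 × 29
φ(n) = n · ∏(1 - 1/p) over distinct primes p | n
φ(290) = 290 · (1 - 1/2) · (1 - 1/5) · (1 - 1/29) = 112

φ(290) = 112


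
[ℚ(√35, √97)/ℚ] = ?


[ℚ(√35,√97):ℚ] = [ℚ(√35,√97):ℚ(√35)]·[ℚ(√35):ℚ] = 2·2 = 4

[ℚ(√35, √97)/ℚ] = 4


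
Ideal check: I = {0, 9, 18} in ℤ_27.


Check ideal conditions for I = {0, 9, 18} in ℤ_27:
(1) I is an additive subgroup? Yes
(2) For r ∈ ℤ_27 and a ∈ I: r·a ∈ I? Yes

Yes, I is an ideal of ℤ_27


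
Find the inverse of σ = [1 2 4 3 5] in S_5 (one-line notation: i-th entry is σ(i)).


To find σ⁻¹, swap domain and range:
σ(1) = 1 → σ⁻¹(1) = 1
σ(2) = 2 → σ⁻¹(2) = 2
σ(3) = 4 → σ⁻¹(4) = 3
σ(4) = 3 → σ⁻¹(3) = 4
σ(5) = 5 → σ⁻¹(5) = 5

σ⁻¹ = [1 2 4 3 5]


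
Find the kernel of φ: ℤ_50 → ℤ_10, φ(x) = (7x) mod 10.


Kernel = preimage of identity
ker(φ) = {x ∈ ℤ_50 : 7x ≡ 0 (mod 10)}. Since 10 | 50, φ is well-defined. The kernel is the cyclic subgroup ⟨10⟩ of ℤ_50 (order 5), i.e. {0, 10, 20, 30, 40}

ker(φ) = {0, 10, 20, 30, 40}


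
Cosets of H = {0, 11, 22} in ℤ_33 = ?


H = {0, 11, 22}, |H| = 3
Number of cosets = |G|/|H| = 33/3 = 11
0 + H = {0, 11, 22}
1 + H = {1, 12, 23}
2 + H = {2, 13, 24}
3 + H = {3, 14, 25}
4 + H = {4, 15, 26}
5 + H = {5, 16, 27}
6 + H = {6, 17, 28}
7 + H = {7, 18, 29}
8 + H = {8, 19, 30}
9 + H = {9, 20, 31}
10 + H = {10, 21, 32}

Cosets: 0+H={0,11,22}; 1+H={1,12,23}; 2+H={2,13,24}; 3+H={3,14,25}; 4+H={4,15,26}; 5+H={5,16,27}; 6+H={6,17,28}; 7+H={7,18,29}; 8+H={8,19,30}; 9+H={9,20,31}; 10+H={10,21,32}


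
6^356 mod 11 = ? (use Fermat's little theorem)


Fermat's little theorem: if p is prime and gcd(a,p)=1, then a^(p-1) ≡ 1 (mod p)
p = 11 is prime, gcd(6,11) = 1
Reduce exponent: 356 mod 10 = 6
So 6^356 ≡ 6^6 (mod 11)
6^6 mod 11 = 5

6^356 ≡ 5 (mod 11)


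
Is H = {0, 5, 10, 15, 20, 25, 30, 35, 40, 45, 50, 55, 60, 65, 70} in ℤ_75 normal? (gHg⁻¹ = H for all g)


H = {0, 5, 10, 15, 20, 25, 30, 35, 40, 45, 50, 55, 60, 65, 70} in ℤ_75
ℤ_75 is abelian; every subgroup of an abelian group is normal

Yes, normal subgroup


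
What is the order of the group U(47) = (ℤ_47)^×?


U(n) is the group of units mod n; |U(n)| = φ(n)
|U(47)| = φ(47) = 46

|U(47) = (ℤ_47)^×| = 46


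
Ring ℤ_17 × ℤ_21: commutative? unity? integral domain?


Direct product ring; commutative with unity (1,1); but (1,0)·(0,1) = (0,0) gives zero divisors, so not an integral domain
Commutative: Yes
Integral domain: No
Has unity: Yes

ℤ_17 × ℤ_21: Commutative=Yes, Unity=Yes


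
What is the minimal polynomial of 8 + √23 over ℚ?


Let α = 8 + √23. Then α - 8 = √23, so (α - 8)² = 23, giving α² - 16α + 41 = 0. Degree 2 and α ∉ ℚ, so this is the minimal polynomial.

Minimal polynomial: x² - 16x + 41


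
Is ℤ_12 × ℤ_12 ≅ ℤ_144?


Comparing ℤ_12 × ℤ_12 and ℤ_144:
gcd(12,12) = 12 ≠ 1. Max element order in ℤ_12×ℤ_12 is lcm(12,12) = 12 < 144, so it has no element of order 144

No, ℤ_12 × ℤ_12 ≇ ℤ_144


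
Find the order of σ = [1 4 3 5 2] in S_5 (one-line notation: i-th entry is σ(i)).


Cycle decomposition: (2 4 5)
Cycle lengths: 3
Order = lcm(3) = 3

ord(σ) = 3


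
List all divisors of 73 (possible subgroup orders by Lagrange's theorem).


Lagrange's theorem: |H| divides |G|
|G| = 73
Divisors of 73: 1, 73

Possible subgroup orders: {1, 73}


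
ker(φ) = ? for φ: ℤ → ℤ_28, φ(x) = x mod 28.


Kernel = preimage of identity
ker(φ) = {x ∈ ℤ : x ≡ 0 (mod 28)} = 28ℤ = {0, ±28, ±56, ...}

ker(φ) = 28ℤ


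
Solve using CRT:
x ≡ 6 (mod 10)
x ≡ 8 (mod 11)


m₁ = 10, m₂ = 11, gcd = 1, so CRT applies. M = m₁·m₂ = 110
Let M₁ = M/m₁ = 11, M₂ = M/m₂ = 10
Find y₁ ≡ M₁⁻¹ (mod m₁): 11⁻¹ ≡ 1 (mod 10)
Find y₂ ≡ M₂⁻¹ (mod m₂): 10⁻¹ ≡ 10 (mod 11)
x = a₁·M₁·y₁ + a₂·M₂·y₂ = 6·11·1 + 8·10·10 = 866
Reduce mod 110: x ≡ 96
Check: 96 mod 10 = 6 ✓, 96 mod 11 = 8 ✓

x ≡ 96 (mod 110)


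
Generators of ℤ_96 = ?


g generates ℤ_n iff gcd(g,n) = 1
Prime factors of 96: 2, 3
Generators are g ∈ {1,...,95} not divisible by any of these primes.
Generators: {1, 5, 7, 11, 13, 17, 19, 23, 25, 29, 31, 35, 37, 41, 43, 47, 49, 53, 55, 59, 61, 65, 67, 71, 73, 77, 79, 83, 85, 89, 91, 95}
Number of generators = φ(96) = 32

Generators of ℤ_96 = {1, 5, 7, 11, 13, 17, 19, 23, 25, 29, 31, 35, 37, 41, 43, 47, 49, 53, 55, 59, 61, 65, 67, 71, 73, 77, 79, 83, 85, 89, 91, 95}


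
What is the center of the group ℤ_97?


Z(G) = {g ∈ G | gx = xg for all x ∈ G}
ℤ_97 is abelian, so Z(G) = G

Z(ℤ_97) = ℤ_97


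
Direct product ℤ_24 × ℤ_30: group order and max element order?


|ℤ_24 × ℤ_30| = 24 × 30 = 720
Max element order = lcm(24,30) = 120
Cyclic? No (gcd=6)

|ℤ_24×ℤ_30| = 720, max element order = 120


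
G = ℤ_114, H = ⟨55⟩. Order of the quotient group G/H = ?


|⟨55⟩| = n / gcd(55, 114) = 114 / 1 = 114
H is normal (ℤ_114 is abelian).
|G/H| = |G| / |H| = 114 / 114 = 1

|G/H| = 1


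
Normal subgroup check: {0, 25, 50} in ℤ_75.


H = {0, 25, 50} in ℤ_75
ℤ_75 is abelian; every subgroup of an abelian group is normal

Yes, normal subgroup


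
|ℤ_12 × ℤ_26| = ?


|A × B| = |A| · |B|
|ℤ_12 × ℤ_26| = 12 × 26 = 312

|ℤ_12 × ℤ_26| = 312


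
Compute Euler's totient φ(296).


Factor n: 296 = 2^3 × 37
φ(n) = n · ∏(1 - 1/p) over distinct primes p | n
φ(296) = 296 · (1 - 1/2) · (1 - 1/37) = 144

φ(296) = 144


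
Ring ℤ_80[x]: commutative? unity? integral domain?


ℤ_80 has zero divisors (2·40 ≡ 0), and these lift to constant zero divisors in ℤ_80[x]; so not an integral domain
Commutative: Yes
Integral domain: No
Has unity: Yes

ℤ_80[x]: Commutative=Yes, Unity=Yes


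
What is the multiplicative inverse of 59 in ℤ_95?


Use the extended Euclidean algorithm to write 1 = 59·s + 95·t; then s mod 95 is the inverse.
Euclidean algorithm:
  59 = 0·95 + 59
  95 = 1·59 + 36
  59 = 1·36 + 23
  36 = 1·23 + 13
  23 = 1·13 + 10
  13 = 1·10 + 3
  10 = 3·3 + 1
  3 = 3·1 + 0
gcd(59,95) = 1
Back-substitution gives: 59·(29) + 95·(-18) = 1
So 59⁻¹ ≡ 29 ≡ 29 (mod 95)
Check: 59 × 29 = 1711 ≡ 1 (mod 95) ✓

59⁻¹ ≡ 29 (mod 95)


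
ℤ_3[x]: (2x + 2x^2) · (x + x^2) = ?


Expand and collect like terms; reduce coefficients mod 3:
x^0: 0·0 = 0 ≡ 0 (mod 3)
x^1: 0·1 + 2·0 = 0 ≡ 0 (mod 3)
x^2: 0·1 + 2·1 + 2·0 = 2 ≡ 2 (mod 3)
x^3: 2·1 + 2·1 = 4 ≡ 1 (mod 3)
x^4: 2·1 = 2 ≡ 2 (mod 3)
Result: 2x^2 + x^3 + 2x^4

f · g = 2x^2 + x^3 + 2x^4


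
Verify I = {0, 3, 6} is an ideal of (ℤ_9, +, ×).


Check ideal conditions for I = {0, 3, 6} in ℤ_9:
(1) I is an additive subgroup? Yes
(2) For r ∈ ℤ_9 and a ∈ I: r·a ∈ I? Yes

Yes, I is an ideal of ℤ_9


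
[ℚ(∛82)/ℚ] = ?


∛82 has minimal polynomial x³ - 82 (irreducible over ℚ since 82 is not a perfect cube)

[ℚ(∛82)/ℚ] = 3


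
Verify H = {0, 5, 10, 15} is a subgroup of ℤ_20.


Subgroup test for H = {0, 5, 10, 15} in (ℤ_20, +):
(1) 0 ∈ H? Yes
(2) Closure: for all a,b ∈ H, (a+b) mod 20 ∈ H? Yes
(3) Inverses: for all a ∈ H, -a mod 20 ∈ H? Yes

Yes, H is a subgroup of ℤ_20


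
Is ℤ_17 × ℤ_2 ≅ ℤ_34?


Comparing ℤ_17 × ℤ_2 and ℤ_34:
gcd(17,2) = 1, so ℤ_17 × ℤ_2 ≅ ℤ_34 (CRT)

Yes, ℤ_17 × ℤ_2 ≅ ℤ_34


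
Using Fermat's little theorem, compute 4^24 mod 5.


Fermat's little theorem: if p is prime and gcd(a,p)=1, then a^(p-1) ≡ 1 (mod p)
p = 5 is prime, gcd(4,5) = 1
Reduce exponent: 24 mod 4 = 0
So 4^24 ≡ 4^0 (mod 5)
4^0 = 1

4^24 ≡ 1 (mod 5)


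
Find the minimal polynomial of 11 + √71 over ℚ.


Let α = 11 + √71. Then α - 11 = √71, so (α - 11)² = 71, giving α² - 22α + 50 = 0. Degree 2 and α ∉ ℚ, so this is the minimal polynomial.

Minimal polynomial: x² - 22x + 50


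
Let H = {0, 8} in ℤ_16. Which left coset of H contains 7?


7 + H = {7 + h (mod 16) : h ∈ H}
7+0=7, 7+8=15

7 + H = {7, 15}


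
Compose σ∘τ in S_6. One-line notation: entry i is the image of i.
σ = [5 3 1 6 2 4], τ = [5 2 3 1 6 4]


σ∘τ: apply τ first, then σ
1 →τ 5 →σ 2
2 →τ 2 →σ 3
3 →τ 3 →σ 1
4 →τ 1 →σ 5
5 →τ 6 →σ 4
6 →τ 4 →σ 6

σ∘τ = [2 3 1 5 4 6]


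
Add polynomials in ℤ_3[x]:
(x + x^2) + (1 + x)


Add coefficients mod 3:
x^0: 0 + 1 = 1 (mod 3)
x^1: 1 + 1 = 2 (mod 3)
x^2: 1 + 0 = 1 (mod 3)
Result: 1 + 2x + x^2

f + g = 1 + 2x + x^2


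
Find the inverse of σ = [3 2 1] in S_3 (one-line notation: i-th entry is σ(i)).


To find σ⁻¹, swap domain and range:
σ(1) = 3 → σ⁻¹(3) = 1
σ(2) = 2 → σ⁻¹(2) = 2
σ(3) = 1 → σ⁻¹(1) = 3

σ⁻¹ = [3 2 1]


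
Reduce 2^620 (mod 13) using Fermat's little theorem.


Fermat's little theorem: if p is prime and gcd(a,p)=1, then a^(p-1) ≡ 1 (mod p)
p = 13 is prime, gcd(2,13) = 1
Reduce exponent: 620 mod 12 = 8
So 2^620 ≡ 2^8 (mod 13)
2^8 mod 13 = 9

2^620 ≡ 9 (mod 13)


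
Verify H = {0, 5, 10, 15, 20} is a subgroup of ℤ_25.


Subgroup test for H = {0, 5, 10, 15, 20} in (ℤ_25, +):
(1) 0 ∈ H? Yes
(2) Closure: for all a,b ∈ H, (a+b) mod 25 ∈ H? Yes
(3) Inverses: for all a ∈ H, -a mod 25 ∈ H? Yes

Yes, H is a subgroup of ℤ_25


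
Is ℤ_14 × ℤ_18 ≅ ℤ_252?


Comparing ℤ_14 × ℤ_18 and ℤ_252:
gcd(14,18) = 2 ≠ 1. Max element order in ℤ_14×ℤ_18 is lcm(14,18) = 126 < 252, so it has no element of order 252

No, ℤ_14 × ℤ_18 ≇ ℤ_252


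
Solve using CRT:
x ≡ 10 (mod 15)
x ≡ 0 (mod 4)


m₁ = 15, m₂ = 4, gcd = 1, so CRT applies. M = m₁·m₂ = 60
Let M₁ = M/m₁ = 4, M₂ = M/m₂ = 15
Find y₁ ≡ M₁⁻¹ (mod m₁): 4⁻¹ ≡ 4 (mod 15)
Find y₂ ≡ M₂⁻¹ (mod m₂): 15⁻¹ ≡ 3 (mod 4)
x = a₁·M₁·y₁ + a₂·M₂·y₂ = 10·4·4 + 0·15·3 = 160
Reduce mod 60: x ≡ 40
Check: 40 mod 15 = 10 ✓, 40 mod 4 = 0 ✓

x ≡ 40 (mod 60)


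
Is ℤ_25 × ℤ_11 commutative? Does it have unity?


Direct product ring; commutative with unity (1,1); but (1,0)·(0,1) = (0,0) gives zero divisors, so not an integral domain
Commutative: Yes
Integral domain: No
Has unity: Yes

ℤ_25 × ℤ_11: Commutative=Yes, Unity=Yes


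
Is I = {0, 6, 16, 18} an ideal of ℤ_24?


Check ideal conditions for I = {0, 6, 16, 18} in ℤ_24:
(1) I is an additive subgroup? No
(2) For r ∈ ℤ_24 and a ∈ I: r·a ∈ I? No  [counterexample: r=2, a=6, r·a mod 24 = 12 ∉ I]

No, I is not an ideal of ℤ_24


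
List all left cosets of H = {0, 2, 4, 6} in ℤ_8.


H = {0, 2, 4, 6}, |H| = 4
Number of cosets = |G|/|H| = 8/4 = 2
0 + H = {0, 2, 4, 6}
1 + H = {1, 3, 5, 7}

Cosets: 0+H={0,2,4,6}; 1+H={1,3,5,7}


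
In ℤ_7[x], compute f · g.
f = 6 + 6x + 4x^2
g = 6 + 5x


Expand and collect like terms; reduce coefficients mod 7:
x^0: 6·6 = 36 ≡ 1 (mod 7)
x^1: 6·5 + 6·6 = 66 ≡ 3 (mod 7)
x^2: 6·5 + 4·6 = 54 ≡ 5 (mod 7)
x^3: 4·5 = 20 ≡ 6 (mod 7)
Result: 1 + 3x + 5x^2 + 6x^3

f · g = 1 + 3x + 5x^2 + 6x^3


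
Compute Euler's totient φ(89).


Factor n: 89 = 89
φ(n) = n · ∏(1 - 1/p) over distinct primes p | n
φ(89) = 89 · (1 - 1/89) = 88

φ(89) = 88


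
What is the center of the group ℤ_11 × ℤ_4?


Z(G) = {g ∈ G | gx = xg for all x ∈ G}
Direct product of abelian groups is abelian, so Z(G) = G

Z(ℤ_11 × ℤ_4) = ℤ_11 × ℤ_4


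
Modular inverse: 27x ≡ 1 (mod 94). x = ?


Use the extended Euclidean algorithm to write 1 = 27·s + 94·t; then s mod 94 is the inverse.
Euclidean algorithm:
  27 = 0·94 + 27
  94 = 3·27 + 13
  27 = 2·13 + 1
  13 = 13·1 + 0
gcd(27,94) = 1
Back-substitution gives: 27·(7) + 94·(-2) = 1
So 27⁻¹ ≡ 7 ≡ 7 (mod 94)
Check: 27 × 7 = 189 ≡ 1 (mod 94) ✓

27⁻¹ ≡ 7 (mod 94)


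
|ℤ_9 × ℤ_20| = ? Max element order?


|ℤ_9 × ℤ_20| = 9 × 20 = 180
Max element order = lcm(9,20) = 180
Cyclic? Yes (gcd=1)

|ℤ_9×ℤ_20| = 180, max element order = 180


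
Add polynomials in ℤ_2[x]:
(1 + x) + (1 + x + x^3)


Add coefficients mod 2:
x^0: 1 + 1 = 0 (mod 2)
x^1: 1 + 1 = 0 (mod 2)
x^2: 0 + 0 = 0 (mod 2)
x^3: 0 + 1 = 1 (mod 2)
Result: x^3

f + g = x^3


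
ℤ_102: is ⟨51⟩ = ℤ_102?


g generates ℤ_n iff gcd(g, n) = 1
gcd(51, 102) = 51
Since gcd = 51 ≠ 1, ⟨51⟩ has order 2 < 102, so 51 is not a generator.

No, 51 does not generate ℤ_102


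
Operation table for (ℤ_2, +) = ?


Elements: {0, 1}
Operation: addition mod 2
Entry (a, b) = (a + b) mod 2

Cayley table:
  | 0 | 1
0 | 0 | 1
1 | 1 | 0


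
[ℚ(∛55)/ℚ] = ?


∛55 has minimal polynomial x³ - 55 (irreducible over ℚ since 55 is not a perfect cube)

[ℚ(∛55)/ℚ] = 3


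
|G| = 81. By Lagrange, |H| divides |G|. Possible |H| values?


Lagrange's theorem: |H| divides |G|
|G| = 81
Divisors of 81: 1, 3, 9, 27, 81

Possible subgroup orders: {1, 3, 9, 27, 81}


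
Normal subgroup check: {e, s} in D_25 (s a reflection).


H = {e, s} in D_25 (s a reflection)
r·s·r⁻¹ = sr⁻² ≠ s for n ≥ 3, so {e, s} is not closed under conjugation

No, not a normal subgroup


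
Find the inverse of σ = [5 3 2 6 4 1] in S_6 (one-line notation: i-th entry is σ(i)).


To find σ⁻¹, swap domain and range:
σ(1) = 5 → σ⁻¹(5) = 1
σ(2) = 3 → σ⁻¹(3) = 2
σ(3) = 2 → σ⁻¹(2) = 3
σ(4) = 6 → σ⁻¹(6) = 4
σ(5) = 4 → σ⁻¹(4) = 5
σ(6) = 1 → σ⁻¹(1) = 6

σ⁻¹ = [6 3 2 5 1 4]


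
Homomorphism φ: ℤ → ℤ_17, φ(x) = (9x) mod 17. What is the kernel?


Kernel = preimage of identity
ker(φ) = {x ∈ ℤ : 9x ≡ 0 (mod 17)}. gcd(9,17) = 1, so 9x ≡ 0 (mod 17) ⟺ x ≡ 0 (mod 17/1 = 17). Hence ker(φ) = 17ℤ

ker(φ) = 17ℤ


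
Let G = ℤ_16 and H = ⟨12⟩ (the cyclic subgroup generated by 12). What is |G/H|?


|⟨12⟩| = n / gcd(12, 16) = 16 / 4 = 4
H is normal (ℤ_16 is abelian).
|G/H| = |G| / |H| = 16 / 4 = 4

|G/H| = 4


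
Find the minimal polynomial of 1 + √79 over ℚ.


Let α = 1 + √79. Then α - 1 = √79, so (α - 1)² = 79, giving α² - 2α - 78 = 0. Degree 2 and α ∉ ℚ, so this is the minimal polynomial.

Minimal polynomial: x² - 2x - 78


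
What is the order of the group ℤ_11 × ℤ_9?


|A × B| = |A| · |B|
|ℤ_11 × ℤ_9| = 11 × 9 = 99

|ℤ_11 × ℤ_9| = 99


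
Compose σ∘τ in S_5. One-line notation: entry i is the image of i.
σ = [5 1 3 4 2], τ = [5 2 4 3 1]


σ∘τ: apply τ first, then σ
1 →τ 5 →σ 2
2 →τ 2 →σ 1
3 →τ 4 →σ 4
4 →τ 3 →σ 3
5 →τ 1 →σ 5

σ∘τ = [2 1 4 3 5]


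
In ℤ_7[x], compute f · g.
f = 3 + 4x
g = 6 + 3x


Expand and collect like terms; reduce coefficients mod 7:
x^0: 3·6 = 18 ≡ 4 (mod 7)
x^1: 3·3 + 4·6 = 33 ≡ 5 (mod 7)
x^2: 4·3 = 12 ≡ 5 (mod 7)
Result: 4 + 5x + 5x^2

f · g = 4 + 5x + 5x^2


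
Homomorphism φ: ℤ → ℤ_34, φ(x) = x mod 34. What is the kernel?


Kernel = preimage of identity
ker(φ) = {x ∈ ℤ : x ≡ 0 (mod 34)} = 34ℤ = {0, ±34, ±68, ...}

ker(φ) = 34ℤ


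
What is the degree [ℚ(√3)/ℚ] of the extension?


√3 has minimal polynomial x² - 3 (irreducible over ℚ since 3 is squarefree)

[ℚ(√3)/ℚ] = 2


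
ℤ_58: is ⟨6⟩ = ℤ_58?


g generates ℤ_n iff gcd(g, n) = 1
gcd(6, 58) = 2
Since gcd = 2 ≠ 1, ⟨6⟩ has order 29 < 58, so 6 is not a generator.

No, 6 does not generate ℤ_58


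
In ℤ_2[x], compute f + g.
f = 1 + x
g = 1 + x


Add coefficients mod 2:
x^0: 1 + 1 = 0 (mod 2)
x^1: 1 + 1 = 0 (mod 2)
Result: 0

f + g = 0


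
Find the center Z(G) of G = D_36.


Z(G) = {g ∈ G | gx = xg for all x ∈ G}
For even n, Z(D_n) = {e, r^(n/2)}: the 180° rotation r^18 commutes with every reflection and rotation

Z(D_36) = {e, r^18}


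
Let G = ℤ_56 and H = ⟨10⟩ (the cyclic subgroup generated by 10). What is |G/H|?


|⟨10⟩| = n / gcd(10, 56) = 56 / 2 = 28
H is normal (ℤ_56 is abelian).
|G/H| = |G| / |H| = 56 / 28 = 2

|G/H| = 2


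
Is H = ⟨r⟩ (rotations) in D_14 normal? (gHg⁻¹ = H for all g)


H = ⟨r⟩ (rotations) in D_14
The rotation subgroup ⟨r⟩ has index 2 in D_14, so it is normal

Yes, normal subgroup


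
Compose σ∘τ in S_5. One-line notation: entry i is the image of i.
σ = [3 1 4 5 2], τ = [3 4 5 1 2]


σ∘τ: apply τ first, then σ
1 →τ 3 →σ 4
2 →τ 4 →σ 5
3 →τ 5 →σ 2
4 →τ 1 →σ 3
5 →τ 2 →σ 1

σ∘τ = [4 5 2 3 1]


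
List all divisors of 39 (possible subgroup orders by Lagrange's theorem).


Lagrange's theorem: |H| divides |G|
|G| = 39
Divisors of 39: 1, 3, 13, 39

Possible subgroup orders: {1, 3, 13, 39}


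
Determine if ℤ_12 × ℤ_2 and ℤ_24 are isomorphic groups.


Comparing ℤ_12 × ℤ_2 and ℤ_24:
gcd(12,2) = 2 ≠ 1. Max element order in ℤ_12×ℤ_2 is lcm(12,2) = 12 < 24, so it has no element of order 24

No, ℤ_12 × ℤ_2 ≇ ℤ_24


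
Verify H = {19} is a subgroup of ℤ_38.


Subgroup test for H = {19} in (ℤ_38, +):
(1) 0 ∈ H? No
(2) Closure: for all a,b ∈ H, (a+b) mod 38 ∈ H? No  [counterexample: 19 + 19 = 0 ∉ H]
(3) Inverses: for all a ∈ H, -a mod 38 ∈ H? Yes

No, H is not a subgroup of ℤ_38


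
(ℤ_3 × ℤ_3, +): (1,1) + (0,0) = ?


Operation: componentwise addition mod (3, 3)
(1,1) + (0,0) = ((a₁+b₁) mod 3, (a₂+b₂) mod 3) with a = (1,1), b = (0,0)

(1,1) + (0,0) = (1,1)


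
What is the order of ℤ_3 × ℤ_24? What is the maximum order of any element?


|ℤ_3 × ℤ_24| = 3 × 24 = 72
Max element order = lcm(3,24) = 24
Cyclic? No (gcd=3)

|ℤ_3×ℤ_24| = 72, max element order = 24


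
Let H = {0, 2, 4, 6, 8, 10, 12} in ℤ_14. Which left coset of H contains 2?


2 + H = {2 + h (mod 14) : h ∈ H}
2+0=2, 2+2=4, 2+4=6, 2+6=8, 2+8=10, 2+10=12, 2+12=0
2 + H = {0, 2, 4, 6, 8, 10, 12} = 0 + H

2 + H = {0, 2, 4, 6, 8, 10, 12}


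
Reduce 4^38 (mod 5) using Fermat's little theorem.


Fermat's little theorem: if p is prime and gcd(a,p)=1, then a^(p-1) ≡ 1 (mod p)
p = 5 is prime, gcd(4,5) = 1
Reduce exponent: 38 mod 4 = 2
So 4^38 ≡ 4^2 (mod 5)
4^2 mod 5 = 1

4^38 ≡ 1 (mod 5)


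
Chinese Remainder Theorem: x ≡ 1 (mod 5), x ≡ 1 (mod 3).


m₁ = 5, m₂ = 3, gcd = 1, so CRT applies. M = m₁·m₂ = 15
Let M₁ = M/m₁ = 3, M₂ = M/m₂ = 5
Find y₁ ≡ M₁⁻¹ (mod m₁): 3⁻¹ ≡ 2 (mod 5)
Find y₂ ≡ M₂⁻¹ (mod m₂): 5⁻¹ ≡ 2 (mod 3)
x = a₁·M₁·y₁ + a₂·M₂·y₂ = 1·3·2 + 1·5·2 = 16
Reduce mod 15: x ≡ 1
Check: 1 mod 5 = 1 ✓, 1 mod 3 = 1 ✓

x ≡ 1 (mod 15)


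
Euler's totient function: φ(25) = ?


φ(n) = count of k ∈ {1,...,n} with gcd(k,n)=1
Coprimes to 25: {1, 2, 3, 4, 6, 7, 8, 9, 11, 12, 13, 14, 16, 17, 18, 19, 21, 22, 23, 24}
Count: 20

φ(25) = 20


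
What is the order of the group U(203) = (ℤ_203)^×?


U(n) is the group of units mod n; |U(n)| = φ(n)
|U(203)| = φ(203) = 168

|U(203) = (ℤ_203)^×| = 168


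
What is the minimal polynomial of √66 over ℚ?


√66 satisfies x² - 66 = 0, irreducible over ℚ since 66 is squarefree

Minimal polynomial: x² - 66


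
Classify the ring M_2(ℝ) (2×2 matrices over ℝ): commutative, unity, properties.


Matrix multiplication is non-commutative for n ≥ 2; the identity matrix I is the unity; singular matrices give zero divisors, so not an integral domain
Commutative: No
Integral domain: No
Has unity: Yes

M_2(ℝ) (2×2 matrices over ℝ): Commutative=No, Unity=Yes


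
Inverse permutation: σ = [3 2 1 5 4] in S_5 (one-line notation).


To find σ⁻¹, swap domain and range:
σ(1) = 3 → σ⁻¹(3) = 1
σ(2) = 2 → σ⁻¹(2) = 2
σ(3) = 1 → σ⁻¹(1) = 3
σ(4) = 5 → σ⁻¹(5) = 4
σ(5) = 4 → σ⁻¹(4) = 5

σ⁻¹ = [3 2 1 5 4]


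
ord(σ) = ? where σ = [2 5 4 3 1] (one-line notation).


Cycle decomposition: (1 2 5) (3 4)
Cycle lengths: 3, 2
Order = lcm(3, 2) = 6

ord(σ) = 6


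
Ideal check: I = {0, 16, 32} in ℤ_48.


Check ideal conditions for I = {0, 16, 32} in ℤ_48:
(1) I is an additive subgroup? Yes
(2) For r ∈ ℤ_48 and a ∈ I: r·a ∈ I? Yes

Yes, I is an ideal of ℤ_48


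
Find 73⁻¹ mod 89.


Use the extended Euclidean algorithm to write 1 = 73·s + 89·t; then s mod 89 is the inverse.
Euclidean algorithm:
  73 = 0·89 + 73
  89 = 1·73 + 16
  73 = 4·16 + 9
  16 = 1·9 + 7
  9 = 1·7 + 2
  7 = 3·2 + 1
  2 = 2·1 + 0
gcd(73,89) = 1
Back-substitution gives: 73·(-39) + 89·(32) = 1
So 73⁻¹ ≡ -39 ≡ 50 (mod 89)
Check: 73 × 50 = 3650 ≡ 1 (mod 89) ✓

73⁻¹ ≡ 50 (mod 89)


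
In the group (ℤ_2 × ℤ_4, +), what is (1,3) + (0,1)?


Operation: componentwise addition mod (2, 4)
(1,3) + (0,1) = ((a₁+b₁) mod 2, (a₂+b₂) mod 4) with a = (1,3), b = (0,1)

(1,3) + (0,1) = (1,0)


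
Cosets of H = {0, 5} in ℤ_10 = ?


H = {0, 5}, |H| = 2
Number of cosets = |G|/|H| = 10/2 = 5
0 + H = {0, 5}
1 + H = {1, 6}
2 + H = {2, 7}
3 + H = {3, 8}
4 + H = {4, 9}

Cosets: 0+H={0,5}; 1+H={1,6}; 2+H={2,7}; 3+H={3,8}; 4+H={4,9}


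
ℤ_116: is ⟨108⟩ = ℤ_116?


g generates ℤ_n iff gcd(g, n) = 1
gcd(108, 116) = 4
Since gcd = 4 ≠ 1, ⟨108⟩ has order 29 < 116, so 108 is not a generator.

No, 108 does not generate ℤ_116


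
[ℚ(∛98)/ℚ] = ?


∛98 has minimal polynomial x³ - 98 (irreducible over ℚ since 98 is not a perfect cube)

[ℚ(∛98)/ℚ] = 3


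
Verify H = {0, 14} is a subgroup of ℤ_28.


Subgroup test for H = {0, 14} in (ℤ_28, +):
(1) 0 ∈ H? Yes
(2) Closure: for all a,b ∈ H, (a+b) mod 28 ∈ H? Yes
(3) Inverses: for all a ∈ H, -a mod 28 ∈ H? Yes

Yes, H is a subgroup of ℤ_28


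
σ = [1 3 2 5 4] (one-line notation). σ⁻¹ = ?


To find σ⁻¹, swap domain and range:
σ(1) = 1 → σ⁻¹(1) = 1
σ(2) = 3 → σ⁻¹(3) = 2
σ(3) = 2 → σ⁻¹(2) = 3
σ(4) = 5 → σ⁻¹(5) = 4
σ(5) = 4 → σ⁻¹(4) = 5

σ⁻¹ = [1 3 2 5 4]


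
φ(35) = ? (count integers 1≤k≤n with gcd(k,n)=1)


Factor n: 35 = 5 × 7
φ(n) = n · ∏(1 - 1/p) over distinct primes p | n
φ(35) = 35 · (1 - 1/5) · (1 - 1/7) = 24

φ(35) = 24


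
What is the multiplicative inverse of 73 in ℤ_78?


Use the extended Euclidean algorithm to write 1 = 73·s + 78·t; then s mod 78 is the inverse.
Euclidean algorithm:
  73 = 0·78 + 73
  78 = 1·73 + 5
  73 = 14·5 + 3
  5 = 1·3 + 2
  3 = 1·2 + 1
  2 = 2·1 + 0
gcd(73,78) = 1
Back-substitution gives: 73·(31) + 78·(-29) = 1
So 73⁻¹ ≡ 31 ≡ 31 (mod 78)
Check: 73 × 31 = 2263 ≡ 1 (mod 78) ✓

73⁻¹ ≡ 31 (mod 78)


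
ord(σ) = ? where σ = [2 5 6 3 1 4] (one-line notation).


Cycle decomposition: (1 2 5) (3 6 4)
Cycle lengths: 3, 3
Order = lcm(3, 3) = 3

ord(σ) = 3


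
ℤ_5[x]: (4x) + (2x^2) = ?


Add coefficients mod 5:
x^0: 0 + 0 = 0 (mod 5)
x^1: 4 + 0 = 4 (mod 5)
x^2: 0 + 2 = 2 (mod 5)
Result: 4x + 2x^2

f + g = 4x + 2x^2


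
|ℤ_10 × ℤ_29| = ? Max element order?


|ℤ_10 × ℤ_29| = 10 × 29 = 290
Max element order = lcm(10,29) = 290
Cyclic? Yes (gcd=1)

|ℤ_10×ℤ_29| = 290, max element order = 290


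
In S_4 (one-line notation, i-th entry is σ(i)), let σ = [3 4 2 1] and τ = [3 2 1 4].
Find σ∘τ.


σ∘τ: apply τ first, then σ
1 →τ 3 →σ 2
2 →τ 2 →σ 4
3 →τ 1 →σ 3
4 →τ 4 →σ 1

σ∘τ = [2 4 3 1]


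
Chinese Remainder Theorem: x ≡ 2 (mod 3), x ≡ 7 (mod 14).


m₁ = 3, m₂ = 14, gcd = 1, so CRT applies. M = m₁·m₂ = 42
Let M₁ = M/m₁ = 14, M₂ = M/m₂ = 3
Find y₁ ≡ M₁⁻¹ (mod m₁): 14⁻¹ ≡ 2 (mod 3)
Find y₂ ≡ M₂⁻¹ (mod m₂): 3⁻¹ ≡ 5 (mod 14)
x = a₁·M₁·y₁ + a₂·M₂·y₂ = 2·14·2 + 7·3·5 = 161
Reduce mod 42: x ≡ 35
Check: 35 mod 3 = 2 ✓, 35 mod 14 = 7 ✓

x ≡ 35 (mod 42)


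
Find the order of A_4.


|A_n| = n!/2 (even permutations)
|A_4| = 4!/2 = 24/2 = 12

|A_4| = 12


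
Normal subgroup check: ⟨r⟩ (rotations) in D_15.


H = ⟨r⟩ (rotations) in D_15
The rotation subgroup ⟨r⟩ has index 2 in D_15, so it is normal

Yes, normal subgroup


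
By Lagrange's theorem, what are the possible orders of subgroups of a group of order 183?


Lagrange's theorem: |H| divides |G|
|G| = 183
Divisors of 183: 1, 3, 61, 183

Possible subgroup orders: {1, 3, 61, 183}


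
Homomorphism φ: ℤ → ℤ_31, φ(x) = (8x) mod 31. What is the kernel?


Kernel = preimage of identity
ker(φ) = {x ∈ ℤ : 8x ≡ 0 (mod 31)}. gcd(8,31) = 1, so 8x ≡ 0 (mod 31) ⟺ x ≡ 0 (mod 31/1 = 31). Hence ker(φ) = 31ℤ

ker(φ) = 31ℤ


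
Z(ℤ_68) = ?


Z(G) = {g ∈ G | gx = xg for all x ∈ G}
ℤ_68 is abelian, so Z(G) = G

Z(ℤ_68) = ℤ_68


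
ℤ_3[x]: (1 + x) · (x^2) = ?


Expand and collect like terms; reduce coefficients mod 3:
x^0: 1·0 = 0 ≡ 0 (mod 3)
x^1: 1·0 + 1·0 = 0 ≡ 0 (mod 3)
x^2: 1·1 + 1·0 = 1 ≡ 1 (mod 3)
x^3: 1·1 = 1 ≡ 1 (mod 3)
Result: x^2 + x^3

f · g = x^2 + x^3


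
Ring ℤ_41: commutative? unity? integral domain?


ℤ_41 is a commutative ring with unity 1; 41 is prime, so ℤ_41 is a field (hence an integral domain)
Commutative: Yes
Integral domain: Yes
Has unity: Yes

ℤ_41: Commutative=Yes, Unity=Yes


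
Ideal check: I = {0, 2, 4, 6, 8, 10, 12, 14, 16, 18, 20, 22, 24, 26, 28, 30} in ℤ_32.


Check ideal conditions for I = {0, 2, 4, 6, 8, 10, 12, 14, 16, 18, 20, 22, 24, 26, 28, 30} in ℤ_32:
(1) I is an additive subgroup? Yes
(2) For r ∈ ℤ_32 and a ∈ I: r·a ∈ I? Yes

Yes, I is an ideal of ℤ_32


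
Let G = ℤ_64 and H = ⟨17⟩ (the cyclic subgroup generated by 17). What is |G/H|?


|⟨17⟩| = n / gcd(17, 64) = 64 / 1 = 64
H is normal (ℤ_64 is abelian).
|G/H| = |G| / |H| = 64 / 64 = 1

|G/H| = 1


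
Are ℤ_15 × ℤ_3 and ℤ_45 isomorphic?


Comparing ℤ_15 × ℤ_3 and ℤ_45:
gcd(15,3) = 3 ≠ 1. Max element order in ℤ_15×ℤ_3 is lcm(15,3) = 15 < 45, so it has no element of order 45

No, ℤ_15 × ℤ_3 ≇ ℤ_45


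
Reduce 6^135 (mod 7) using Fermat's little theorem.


Fermat's little theorem: if p is prime and gcd(a,p)=1, then a^(p-1) ≡ 1 (mod p)
p = 7 is prime, gcd(6,7) = 1
Reduce exponent: 135 mod 6 = 3
So 6^135 ≡ 6^3 (mod 7)
6^3 mod 7 = 6

6^135 ≡ 6 (mod 7)


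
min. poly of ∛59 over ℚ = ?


∛59 satisfies x³ - 59 = 0, irreducible over ℚ (no rational root; 59 is not a perfect cube)

Minimal polynomial: x³ - 59


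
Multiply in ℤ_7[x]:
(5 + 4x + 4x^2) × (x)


Expand and collect like terms; reduce coefficients mod 7:
x^0: 5·0 = 0 ≡ 0 (mod 7)
x^1: 5·1 + 4·0 = 5 ≡ 5 (mod 7)
x^2: 4·1 + 4·0 = 4 ≡ 4 (mod 7)
x^3: 4·1 = 4 ≡ 4 (mod 7)
Result: 5x + 4x^2 + 4x^3

f · g = 5x + 4x^2 + 4x^3


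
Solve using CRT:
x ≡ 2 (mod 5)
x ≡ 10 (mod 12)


m₁ = 5, m₂ = 12, gcd = 1, so CRT applies. M = m₁·m₂ = 60
Let M₁ = M/m₁ = 12, M₂ = M/m₂ = 5
Find y₁ ≡ M₁⁻¹ (mod m₁): 12⁻¹ ≡ 3 (mod 5)
Find y₂ ≡ M₂⁻¹ (mod m₂): 5⁻¹ ≡ 5 (mod 12)
x = a₁·M₁·y₁ + a₂·M₂·y₂ = 2·12·3 + 10·5·5 = 322
Reduce mod 60: x ≡ 22
Check: 22 mod 5 = 2 ✓, 22 mod 12 = 10 ✓

x ≡ 22 (mod 60)


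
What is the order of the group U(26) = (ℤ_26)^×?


U(n) is the group of units mod n; |U(n)| = φ(n)
|U(26)| = φ(26) = 12

|U(26) = (ℤ_26)^×| = 12


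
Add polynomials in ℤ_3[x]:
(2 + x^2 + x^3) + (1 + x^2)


Add coefficients mod 3:
x^0: 2 + 1 = 0 (mod 3)
x^1: 0 + 0 = 0 (mod 3)
x^2: 1 + 1 = 2 (mod 3)
x^3: 1 + 0 = 1 (mod 3)
Result: 2x^2 + x^3

f + g = 2x^2 + x^3


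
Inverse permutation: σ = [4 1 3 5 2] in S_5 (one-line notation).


To find σ⁻¹, swap domain and range:
σ(1) = 4 → σ⁻¹(4) = 1
σ(2) = 1 → σ⁻¹(1) = 2
σ(3) = 3 → σ⁻¹(3) = 3
σ(4) = 5 → σ⁻¹(5) = 4
σ(5) = 2 → σ⁻¹(2) = 5

σ⁻¹ = [2 5 3 1 4]


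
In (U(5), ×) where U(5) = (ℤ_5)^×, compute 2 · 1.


Operation: multiplication mod 5
2 · 1 = (a × b) mod 5 with a = 2, b = 1

2 · 1 = 2


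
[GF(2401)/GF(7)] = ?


GF(2401) = GF(7^4), so the extension degree is 4

[GF(2401)/GF(7)] = 4


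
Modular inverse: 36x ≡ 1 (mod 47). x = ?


Use the extended Euclidean algorithm to write 1 = 36·s + 47·t; then s mod 47 is the inverse.
Euclidean algorithm:
  36 = 0·47 + 36
  47 = 1·36 + 11
  36 = 3·11 + 3
  11 = 3·3 + 2
  3 = 1·2 + 1
  2 = 2·1 + 0
gcd(36,47) = 1
Back-substitution gives: 36·(17) + 47·(-13) = 1
So 36⁻¹ ≡ 17 ≡ 17 (mod 47)
Check: 36 × 17 = 612 ≡ 1 (mod 47) ✓

36⁻¹ ≡ 17 (mod 47)


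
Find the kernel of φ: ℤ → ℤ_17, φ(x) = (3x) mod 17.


Kernel = preimage of identity
ker(φ) = {x ∈ ℤ : 3x ≡ 0 (mod 17)}. gcd(3,17) = 1, so 3x ≡ 0 (mod 17) ⟺ x ≡ 0 (mod 17/1 = 17). Hence ker(φ) = 17ℤ

ker(φ) = 17ℤ


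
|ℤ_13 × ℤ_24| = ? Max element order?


|ℤ_13 × ℤ_24| = 13 × 24 = 312
Max element order = lcm(13,24) = 312
Cyclic? Yes (gcd=1)

|ℤ_13×ℤ_24| = 312, max element order = 312


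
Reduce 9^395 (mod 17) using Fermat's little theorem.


Fermat's little theorem: if p is prime and gcd(a,p)=1, then a^(p-1) ≡ 1 (mod p)
p = 17 is prime, gcd(9,17) = 1
Reduce exponent: 395 mod 16 = 11
So 9^395 ≡ 9^11 (mod 17)
9^11 mod 17 = 15

9^395 ≡ 15 (mod 17)


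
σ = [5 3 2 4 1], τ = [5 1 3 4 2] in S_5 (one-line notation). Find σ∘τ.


σ∘τ: apply τ first, then σ
1 →τ 5 →σ 1
2 →τ 1 →σ 5
3 →τ 3 →σ 2
4 →τ 4 →σ 4
5 →τ 2 →σ 3

σ∘τ = [1 5 2 4 3]


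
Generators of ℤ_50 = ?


g generates ℤ_n iff gcd(g,n) = 1
Prime factors of 50: 2, 5
Generators are g ∈ {1,...,49} not divisible by any of these primes.
Generators: {1, 3, 7, 9, 11, 13, 17, 19, 21, 23, 27, 29, 31, 33, 37, 39, 41, 43, 47, 49}
Number of generators = φ(50) = 20

Generators of ℤ_50 = {1, 3, 7, 9, 11, 13, 17, 19, 21, 23, 27, 29, 31, 33, 37, 39, 41, 43, 47, 49}


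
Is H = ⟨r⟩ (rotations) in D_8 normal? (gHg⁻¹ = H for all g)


H = ⟨r⟩ (rotations) in D_8
The rotation subgroup ⟨r⟩ has index 2 in D_8, so it is normal

Yes, normal subgroup


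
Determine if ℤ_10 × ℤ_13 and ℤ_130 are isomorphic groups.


Comparing ℤ_10 × ℤ_13 and ℤ_130:
gcd(10,13) = 1, so ℤ_10 × ℤ_13 ≅ ℤ_130 (CRT)

Yes, ℤ_10 × ℤ_13 ≅ ℤ_130


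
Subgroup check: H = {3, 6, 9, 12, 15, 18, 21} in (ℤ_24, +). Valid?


Subgroup test for H = {3, 6, 9, 12, 15, 18, 21} in (ℤ_24, +):
(1) 0 ∈ H? No
(2) Closure: for all a,b ∈ H, (a+b) mod 24 ∈ H? No  [counterexample: 3 + 21 = 0 ∉ H]
(3) Inverses: for all a ∈ H, -a mod 24 ∈ H? Yes

No, H is not a subgroup of ℤ_24


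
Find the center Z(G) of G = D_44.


Z(G) = {g ∈ G | gx = xg for all x ∈ G}
For even n, Z(D_n) = {e, r^(n/2)}: the 180° rotation r^22 commutes with every reflection and rotation

Z(D_44) = {e, r^22}


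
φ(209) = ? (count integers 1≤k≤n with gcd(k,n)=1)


Factor n: 209 = 11 × 19
φ(n) = n · ∏(1 - 1/p) over distinct primes p | n
φ(209) = 209 · (1 - 1/11) · (1 - 1/19) = 180

φ(209) = 180


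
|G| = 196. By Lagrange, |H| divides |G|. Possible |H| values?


Lagrange's theorem: |H| divides |G|
|G| = 196
Divisors of 196: 1, 2, 4, 7, 14, 28, 49, 98, 196

Possible subgroup orders: {1, 2, 4, 7, 14, 28, 49, 98, 196}


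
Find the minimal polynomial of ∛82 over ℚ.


∛82 satisfies x³ - 82 = 0, irreducible over ℚ (no rational root; 82 is not a perfect cube)

Minimal polynomial: x³ - 82


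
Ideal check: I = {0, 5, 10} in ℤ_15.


Check ideal conditions for I = {0, 5, 10} in ℤ_15:
(1) I is an additive subgroup? Yes
(2) For r ∈ ℤ_15 and a ∈ I: r·a ∈ I? Yes

Yes, I is an ideal of ℤ_15


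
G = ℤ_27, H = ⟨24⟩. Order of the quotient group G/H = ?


|⟨24⟩| = n / gcd(24, 27) = 27 / 3 = 9
H is normal (ℤ_27 is abelian).
|G/H| = |G| / |H| = 27 / 9 = 3

|G/H| = 3


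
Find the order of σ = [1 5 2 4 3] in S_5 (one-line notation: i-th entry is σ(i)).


Cycle decomposition: (2 5 3)
Cycle lengths: 3
Order = lcm(3) = 3

ord(σ) = 3


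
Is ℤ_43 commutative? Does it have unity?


ℤ_43 is a commutative ring with unity 1; 43 is prime, so ℤ_43 is a field (hence an integral domain)
Commutative: Yes
Integral domain: Yes
Has unity: Yes

ℤ_43: Commutative=Yes, Unity=Yes


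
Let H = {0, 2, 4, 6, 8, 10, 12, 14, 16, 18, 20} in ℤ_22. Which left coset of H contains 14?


14 + H = {14 + h (mod 22) : h ∈ H}
14+0=14, 14+2=16, 14+4=18, 14+6=20, 14+8=0, 14+10=2, 14+12=4, 14+14=6, 14+16=8, 14+18=10, 14+20=12
14 + H = {0, 2, 4, 6, 8, 10, 12, 14, 16, 18, 20} = 0 + H

14 + H = {0, 2, 4, 6, 8, 10, 12, 14, 16, 18, 20}
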